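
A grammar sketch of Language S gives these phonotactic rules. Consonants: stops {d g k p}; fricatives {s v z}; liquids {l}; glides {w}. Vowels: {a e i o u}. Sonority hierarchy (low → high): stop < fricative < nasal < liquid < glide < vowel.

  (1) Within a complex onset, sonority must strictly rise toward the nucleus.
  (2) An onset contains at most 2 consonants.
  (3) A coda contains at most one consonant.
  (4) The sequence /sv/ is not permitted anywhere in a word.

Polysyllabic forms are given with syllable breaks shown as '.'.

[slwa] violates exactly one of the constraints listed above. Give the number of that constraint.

2

[slwa]: syllable 1 onset /slw/ has 3 consonants (> 2).
This is a violation of constraint 2: "An onset contains at most 2 consonants."
The remaining constraints (1, 3, 4) are satisfied.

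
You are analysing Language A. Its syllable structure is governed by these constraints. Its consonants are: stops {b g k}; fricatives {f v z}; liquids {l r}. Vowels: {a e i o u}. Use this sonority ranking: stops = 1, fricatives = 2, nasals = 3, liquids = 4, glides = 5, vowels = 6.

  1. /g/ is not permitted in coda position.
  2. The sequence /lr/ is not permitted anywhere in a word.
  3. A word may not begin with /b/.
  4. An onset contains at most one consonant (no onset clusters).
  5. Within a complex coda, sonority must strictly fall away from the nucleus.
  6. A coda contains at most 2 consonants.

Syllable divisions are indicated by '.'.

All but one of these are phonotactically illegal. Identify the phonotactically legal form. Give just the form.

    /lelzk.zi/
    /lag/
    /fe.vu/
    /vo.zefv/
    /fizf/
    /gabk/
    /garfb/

/lelzk.zi/ — violates constraint 6: syllable 1 coda /lzk/ has 3 consonants (> 2) → phonotactically illegal
/lag/ — violates constraint 1: syllable 1 coda contains /g/ → phonotactically illegal
/fe.vu/ — σ1 onset /f/, coda /∅/ ok; σ2 onset /v/, coda /∅/ ok → phonotactically legal
/vo.zefv/ — violates constraint 5: syllable 2 coda /fv/: /f/ (fricative, 2) → /v/ (fricative, 2) does not fall → phonotactically illegal
/fizf/ — violates constraint 5: syllable 1 coda /zf/: /z/ (fricative, 2) → /f/ (fricative, 2) does not fall → phonotactically illegal
/gabk/ — violates constraint 5: syllable 1 coda /bk/: /b/ (stop, 1) → /k/ (stop, 1) does not fall → phonotactically illegal
/garfb/ — violates constraint 6: syllable 1 coda /rfb/ has 3 consonants (> 2) → phonotactically illegal

/fe.vu/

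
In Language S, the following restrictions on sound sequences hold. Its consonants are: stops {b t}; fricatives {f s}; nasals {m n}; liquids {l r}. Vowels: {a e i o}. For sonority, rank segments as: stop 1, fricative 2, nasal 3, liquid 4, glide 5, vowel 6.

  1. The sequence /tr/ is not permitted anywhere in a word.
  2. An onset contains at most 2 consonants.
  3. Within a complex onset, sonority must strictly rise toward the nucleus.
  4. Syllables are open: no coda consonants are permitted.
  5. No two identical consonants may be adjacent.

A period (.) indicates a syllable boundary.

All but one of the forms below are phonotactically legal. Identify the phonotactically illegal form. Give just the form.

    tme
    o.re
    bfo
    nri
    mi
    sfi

tme — σ1 onset /tm/ (1→3 rises), coda /∅/ ok → phonotactically legal
o.re — σ1 onset /∅/, coda /∅/ ok; σ2 onset /r/, coda /∅/ ok → phonotactically legal
bfo — σ1 onset /bf/ (1→2 rises), coda /∅/ ok → phonotactically legal
nri — σ1 onset /nr/ (3→4 rises), coda /∅/ ok → phonotactically legal
mi — σ1 onset /m/, coda /∅/ ok → phonotactically legal
sfi — violates constraint 3: syllable 1 onset /sf/: /s/ (fricative, 2) → /f/ (fricative, 2) does not rise → phonotactically illegal

sfi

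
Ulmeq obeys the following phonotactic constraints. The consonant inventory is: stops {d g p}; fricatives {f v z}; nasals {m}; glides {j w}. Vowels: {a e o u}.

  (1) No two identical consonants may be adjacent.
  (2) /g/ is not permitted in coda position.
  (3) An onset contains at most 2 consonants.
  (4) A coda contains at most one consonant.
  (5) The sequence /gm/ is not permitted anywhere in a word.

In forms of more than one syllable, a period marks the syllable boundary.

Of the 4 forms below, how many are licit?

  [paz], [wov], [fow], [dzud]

4

[paz] — σ1 onset /p/, coda /z/ ok → licit
[wov] — σ1 onset /w/, coda /v/ ok → licit
[fow] — σ1 onset /f/, coda /w/ ok → licit
[dzud] — σ1 onset /dz/ (2C), coda /d/ ok → licit
Licit: [paz], [wov], [fow], [dzud] → 4.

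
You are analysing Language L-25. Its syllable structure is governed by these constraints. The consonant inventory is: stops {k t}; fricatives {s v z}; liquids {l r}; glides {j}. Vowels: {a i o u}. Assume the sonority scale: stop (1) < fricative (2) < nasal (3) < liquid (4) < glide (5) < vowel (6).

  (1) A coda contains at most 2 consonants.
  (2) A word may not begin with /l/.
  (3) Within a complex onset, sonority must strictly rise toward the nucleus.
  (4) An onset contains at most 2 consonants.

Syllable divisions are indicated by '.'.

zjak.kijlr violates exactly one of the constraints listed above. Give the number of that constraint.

1

zjak.kijlr: syllable 2 coda /jlr/ has 3 consonants (> 2).
This is a violation of constraint 1: "A coda contains at most 2 consonants."
The remaining constraints (2, 3, 4) are satisfied.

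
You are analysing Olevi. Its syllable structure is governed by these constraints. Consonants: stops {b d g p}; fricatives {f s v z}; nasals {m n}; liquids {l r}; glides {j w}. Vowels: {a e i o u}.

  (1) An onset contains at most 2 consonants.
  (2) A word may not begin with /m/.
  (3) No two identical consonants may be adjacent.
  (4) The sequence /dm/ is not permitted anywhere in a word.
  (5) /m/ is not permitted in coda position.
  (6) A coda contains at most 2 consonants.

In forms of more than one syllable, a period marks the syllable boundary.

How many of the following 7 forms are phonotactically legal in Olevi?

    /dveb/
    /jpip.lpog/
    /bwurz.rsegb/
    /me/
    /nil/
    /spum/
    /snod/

5

/dveb/ — σ1 onset /dv/ (2C), coda /b/ ok → phonotactically legal
/jpip.lpog/ — σ1 onset /jp/ (2C), coda /p/ ok; σ2 onset /lp/ (2C), coda /g/ ok → phonotactically legal
/bwurz.rsegb/ — σ1 onset /bw/ (2C), coda /rz/ (2C) ok; σ2 onset /rs/ (2C), coda /gb/ (2C) ok → phonotactically legal
/me/ — violates constraint 2: word begins with /m/ → phonotactically illegal
/nil/ — σ1 onset /n/, coda /l/ ok → phonotactically legal
/spum/ — violates constraint 5: syllable 1 coda contains /m/ → phonotactically illegal
/snod/ — σ1 onset /sn/ (2C), coda /d/ ok → phonotactically legal
Phonotactically legal: /dveb/, /jpip.lpog/, /bwurz.rsegb/, /nil/, /snod/ → 5.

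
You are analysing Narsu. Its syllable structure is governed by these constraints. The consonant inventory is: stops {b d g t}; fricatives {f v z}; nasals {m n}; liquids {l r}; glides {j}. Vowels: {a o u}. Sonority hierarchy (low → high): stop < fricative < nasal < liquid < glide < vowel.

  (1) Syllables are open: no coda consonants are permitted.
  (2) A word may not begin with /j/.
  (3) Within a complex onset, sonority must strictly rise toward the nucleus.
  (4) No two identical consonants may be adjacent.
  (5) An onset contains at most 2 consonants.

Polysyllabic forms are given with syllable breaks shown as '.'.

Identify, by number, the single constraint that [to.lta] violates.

3

[to.lta]: syllable 2 onset /lt/: /l/ (liquid, 4) → /t/ (stop, 1) does not rise.
This is a violation of constraint 3: "Within a complex onset, sonority must strictly rise toward the nucleus."
The remaining constraints (1, 2, 4, 5) are satisfied.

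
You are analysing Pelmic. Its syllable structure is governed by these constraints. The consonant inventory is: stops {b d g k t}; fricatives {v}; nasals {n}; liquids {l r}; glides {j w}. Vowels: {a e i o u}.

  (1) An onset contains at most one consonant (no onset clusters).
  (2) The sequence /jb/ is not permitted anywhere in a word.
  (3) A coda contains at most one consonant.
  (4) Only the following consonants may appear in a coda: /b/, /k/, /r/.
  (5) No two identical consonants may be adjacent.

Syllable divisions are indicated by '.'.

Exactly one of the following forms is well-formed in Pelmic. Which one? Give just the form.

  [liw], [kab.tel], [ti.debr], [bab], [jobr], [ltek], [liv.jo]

[liw] — violates constraint 4: syllable 1 coda contains /w/, which is not a licensed coda consonant → ill-formed
[kab.tel] — violates constraint 4: syllable 2 coda contains /l/, which is not a licensed coda consonant → ill-formed
[ti.debr] — violates constraint 3: syllable 2 coda /br/ has 2 consonants (> 1) → ill-formed
[bab] — σ1 onset /b/, coda /b/ ok → well-formed
[jobr] — violates constraint 3: syllable 1 coda /br/ has 2 consonants (> 1) → ill-formed
[ltek] — violates constraint 1: syllable 1 onset /lt/ has 2 consonants (> 1) → ill-formed
[liv.jo] — violates constraint 4: syllable 1 coda contains /v/, which is not a licensed coda consonant → ill-formed

[bab]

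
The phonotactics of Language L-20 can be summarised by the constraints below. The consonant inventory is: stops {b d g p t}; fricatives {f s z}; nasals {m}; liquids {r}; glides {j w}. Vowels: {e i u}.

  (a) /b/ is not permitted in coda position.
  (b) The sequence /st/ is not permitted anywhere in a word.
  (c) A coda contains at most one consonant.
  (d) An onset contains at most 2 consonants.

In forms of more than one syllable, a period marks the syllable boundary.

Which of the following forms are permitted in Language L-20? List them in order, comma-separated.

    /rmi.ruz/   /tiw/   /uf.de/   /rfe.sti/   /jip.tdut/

/rmi.ruz/, /tiw/, /uf.de/, /jip.tdut/

/rmi.ruz/ — σ1 onset /rm/ (2C), coda /∅/ ok; σ2 onset /r/, coda /z/ ok → permitted
/tiw/ — σ1 onset /t/, coda /w/ ok → permitted
/uf.de/ — σ1 onset /∅/, coda /f/ ok; σ2 onset /d/, coda /∅/ ok → permitted
/rfe.sti/ — violates constraint (b): contains banned sequence /st/ → not permitted
/jip.tdut/ — σ1 onset /j/, coda /p/ ok; σ2 onset /td/ (2C), coda /t/ ok → permitted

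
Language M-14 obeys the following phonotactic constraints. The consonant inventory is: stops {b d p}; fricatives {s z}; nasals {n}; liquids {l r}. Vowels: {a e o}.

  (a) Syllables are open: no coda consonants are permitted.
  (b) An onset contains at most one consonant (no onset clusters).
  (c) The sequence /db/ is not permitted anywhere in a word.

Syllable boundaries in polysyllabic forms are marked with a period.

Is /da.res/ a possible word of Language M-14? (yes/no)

no

/da.res/ — violates constraint (a): syllable 2 coda /s/ has 1 consonant (> 0) → not permitted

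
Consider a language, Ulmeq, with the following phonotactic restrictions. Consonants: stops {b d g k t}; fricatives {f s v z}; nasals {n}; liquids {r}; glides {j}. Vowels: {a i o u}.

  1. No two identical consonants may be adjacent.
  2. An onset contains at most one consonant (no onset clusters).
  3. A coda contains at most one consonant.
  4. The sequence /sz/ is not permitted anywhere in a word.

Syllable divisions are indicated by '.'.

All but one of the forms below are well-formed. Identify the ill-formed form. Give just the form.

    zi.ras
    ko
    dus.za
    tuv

zi.ras — σ1 onset /z/, coda /∅/ ok; σ2 onset /r/, coda /s/ ok → well-formed
ko — σ1 onset /k/, coda /∅/ ok → well-formed
dus.za — violates constraint 4: contains banned sequence /sz/ → ill-formed
tuv — σ1 onset /t/, coda /v/ ok → well-formed

dus.za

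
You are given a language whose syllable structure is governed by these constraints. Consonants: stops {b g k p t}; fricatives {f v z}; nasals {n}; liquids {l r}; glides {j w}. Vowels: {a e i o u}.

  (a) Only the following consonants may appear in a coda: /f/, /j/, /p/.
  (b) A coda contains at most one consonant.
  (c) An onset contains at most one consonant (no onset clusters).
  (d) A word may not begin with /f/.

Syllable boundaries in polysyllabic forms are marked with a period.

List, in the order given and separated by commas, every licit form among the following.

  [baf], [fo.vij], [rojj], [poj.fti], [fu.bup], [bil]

[baf] — σ1 onset /b/, coda /f/ ok → licit
[fo.vij] — violates constraint (d): word begins with /f/ → illicit
[rojj] — violates constraint (b): syllable 1 coda /jj/ has 2 consonants (> 1) → illicit
[poj.fti] — violates constraint (c): syllable 2 onset /ft/ has 2 consonants (> 1) → illicit
[fu.bup] — violates constraint (d): word begins with /f/ → illicit
[bil] — violates constraint (a): syllable 1 coda contains /l/, which is not a licensed coda consonant → illicit

[baf]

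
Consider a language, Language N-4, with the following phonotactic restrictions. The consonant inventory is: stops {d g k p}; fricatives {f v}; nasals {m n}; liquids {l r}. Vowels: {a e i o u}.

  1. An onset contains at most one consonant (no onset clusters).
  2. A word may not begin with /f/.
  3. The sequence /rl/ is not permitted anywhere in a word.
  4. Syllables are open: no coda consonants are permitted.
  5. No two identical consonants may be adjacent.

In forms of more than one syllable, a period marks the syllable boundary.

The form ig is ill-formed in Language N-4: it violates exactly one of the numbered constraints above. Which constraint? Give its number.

4

ig: syllable 1 coda /g/ has 1 consonant (> 0).
This is a violation of constraint 4: "Syllables are open: no coda consonants are permitted."
The remaining constraints (1, 2, 3, 5) are satisfied.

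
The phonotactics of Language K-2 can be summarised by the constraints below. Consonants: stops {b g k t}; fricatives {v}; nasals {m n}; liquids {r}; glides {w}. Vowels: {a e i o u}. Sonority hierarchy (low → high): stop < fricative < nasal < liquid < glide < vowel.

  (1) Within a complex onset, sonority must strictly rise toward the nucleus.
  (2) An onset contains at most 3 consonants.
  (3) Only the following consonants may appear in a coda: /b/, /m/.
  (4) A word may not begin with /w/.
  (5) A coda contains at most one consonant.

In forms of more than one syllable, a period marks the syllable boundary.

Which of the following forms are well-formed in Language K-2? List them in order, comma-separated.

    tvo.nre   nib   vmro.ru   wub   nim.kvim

tvo.nre, nib, vmro.ru, nim.kvim

tvo.nre — σ1 onset /tv/ (1→2 rises), coda /∅/ ok; σ2 onset /nr/ (3→4 rises), coda /∅/ ok → well-formed
nib — σ1 onset /n/, coda /b/ ok → well-formed
vmro.ru — σ1 onset /vmr/ (2→3→4 rises), coda /∅/ ok; σ2 onset /r/, coda /∅/ ok → well-formed
wub — violates constraint 4: word begins with /w/ → ill-formed
nim.kvim — σ1 onset /n/, coda /m/ ok; σ2 onset /kv/ (1→2 rises), coda /m/ ok → well-formed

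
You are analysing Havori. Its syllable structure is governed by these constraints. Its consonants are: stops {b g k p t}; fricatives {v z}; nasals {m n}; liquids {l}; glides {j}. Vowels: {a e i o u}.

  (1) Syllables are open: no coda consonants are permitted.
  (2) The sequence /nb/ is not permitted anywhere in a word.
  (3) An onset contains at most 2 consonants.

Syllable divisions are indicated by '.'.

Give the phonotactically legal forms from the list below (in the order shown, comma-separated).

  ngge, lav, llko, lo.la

lo.la

ngge — violates constraint 3: syllable 1 onset /ngg/ has 3 consonants (> 2) → phonotactically illegal
lav — violates constraint 1: syllable 1 coda /v/ has 1 consonant (> 0) → phonotactically illegal
llko — violates constraint 3: syllable 1 onset /llk/ has 3 consonants (> 2) → phonotactically illegal
lo.la — σ1 onset /l/, coda /∅/ ok; σ2 onset /l/, coda /∅/ ok → phonotactically legal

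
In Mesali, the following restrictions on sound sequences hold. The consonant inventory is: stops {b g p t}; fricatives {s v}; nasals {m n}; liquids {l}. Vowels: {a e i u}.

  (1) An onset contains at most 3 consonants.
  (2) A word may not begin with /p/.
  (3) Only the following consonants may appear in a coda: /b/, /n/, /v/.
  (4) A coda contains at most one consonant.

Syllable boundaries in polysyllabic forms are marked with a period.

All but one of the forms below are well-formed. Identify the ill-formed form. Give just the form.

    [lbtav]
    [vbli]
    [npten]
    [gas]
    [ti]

[lbtav] — σ1 onset /lbt/ (3C), coda /v/ ok → well-formed
[vbli] — σ1 onset /vbl/ (3C), coda /∅/ ok → well-formed
[npten] — σ1 onset /npt/ (3C), coda /n/ ok → well-formed
[gas] — violates constraint 3: syllable 1 coda contains /s/, which is not a licensed coda consonant → ill-formed
[ti] — σ1 onset /t/, coda /∅/ ok → well-formed

[gas]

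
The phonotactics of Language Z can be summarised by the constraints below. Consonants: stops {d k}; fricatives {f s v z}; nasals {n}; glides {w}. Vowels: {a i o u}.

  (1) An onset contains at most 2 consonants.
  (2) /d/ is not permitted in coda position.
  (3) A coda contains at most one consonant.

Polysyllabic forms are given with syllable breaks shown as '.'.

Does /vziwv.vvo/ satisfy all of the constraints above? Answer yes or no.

no

/vziwv.vvo/ — violates constraint 3: syllable 1 coda /wv/ has 2 consonants (> 1) → phonotactically illegal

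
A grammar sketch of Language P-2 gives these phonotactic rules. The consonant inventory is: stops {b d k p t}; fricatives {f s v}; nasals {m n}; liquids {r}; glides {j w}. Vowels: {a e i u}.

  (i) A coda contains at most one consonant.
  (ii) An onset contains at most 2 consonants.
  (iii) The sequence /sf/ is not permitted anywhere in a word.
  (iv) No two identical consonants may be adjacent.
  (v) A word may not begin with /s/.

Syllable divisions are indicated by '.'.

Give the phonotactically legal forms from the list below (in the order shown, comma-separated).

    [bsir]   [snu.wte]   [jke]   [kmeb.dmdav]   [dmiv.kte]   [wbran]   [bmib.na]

[bsir], [jke], [dmiv.kte], [bmib.na]

[bsir] — σ1 onset /bs/ (2C), coda /r/ ok → phonotactically legal
[snu.wte] — violates constraint (v): word begins with /s/ → phonotactically illegal
[jke] — σ1 onset /jk/ (2C), coda /∅/ ok → phonotactically legal
[kmeb.dmdav] — violates constraint (ii): syllable 2 onset /dmd/ has 3 consonants (> 2) → phonotactically illegal
[dmiv.kte] — σ1 onset /dm/ (2C), coda /v/ ok; σ2 onset /kt/ (2C), coda /∅/ ok → phonotactically legal
[wbran] — violates constraint (ii): syllable 1 onset /wbr/ has 3 consonants (> 2) → phonotactically illegal
[bmib.na] — σ1 onset /bm/ (2C), coda /b/ ok; σ2 onset /n/, coda /∅/ ok → phonotactically legal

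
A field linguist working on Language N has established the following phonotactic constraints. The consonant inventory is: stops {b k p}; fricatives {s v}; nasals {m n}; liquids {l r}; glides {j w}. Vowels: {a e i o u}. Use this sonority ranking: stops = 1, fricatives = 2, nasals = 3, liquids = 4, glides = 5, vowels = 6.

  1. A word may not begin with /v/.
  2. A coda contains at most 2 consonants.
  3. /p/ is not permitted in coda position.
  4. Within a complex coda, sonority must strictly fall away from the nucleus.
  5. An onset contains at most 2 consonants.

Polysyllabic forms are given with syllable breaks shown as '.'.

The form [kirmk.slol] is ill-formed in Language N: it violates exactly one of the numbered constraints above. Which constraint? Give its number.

[kirmk.slol]: syllable 1 coda /rmk/ has 3 consonants (> 2).
This is a violation of constraint 2: "A coda contains at most 2 consonants."
The remaining constraints (1, 3, 4, 5) are satisfied.

2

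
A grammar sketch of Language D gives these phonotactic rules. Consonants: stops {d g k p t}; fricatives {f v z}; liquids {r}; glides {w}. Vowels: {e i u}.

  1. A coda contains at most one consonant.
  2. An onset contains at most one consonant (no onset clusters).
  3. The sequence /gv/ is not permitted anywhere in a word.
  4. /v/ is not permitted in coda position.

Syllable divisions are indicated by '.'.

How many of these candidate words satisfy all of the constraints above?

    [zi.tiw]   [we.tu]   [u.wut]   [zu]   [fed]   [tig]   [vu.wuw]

7

[zi.tiw] — σ1 onset /z/, coda /∅/ ok; σ2 onset /t/, coda /w/ ok → well-formed
[we.tu] — σ1 onset /w/, coda /∅/ ok; σ2 onset /t/, coda /∅/ ok → well-formed
[u.wut] — σ1 onset /∅/, coda /∅/ ok; σ2 onset /w/, coda /t/ ok → well-formed
[zu] — σ1 onset /z/, coda /∅/ ok → well-formed
[fed] — σ1 onset /f/, coda /d/ ok → well-formed
[tig] — σ1 onset /t/, coda /g/ ok → well-formed
[vu.wuw] — σ1 onset /v/, coda /∅/ ok; σ2 onset /w/, coda /w/ ok → well-formed
Well-formed: [zi.tiw], [we.tu], [u.wut], [zu], [fed], [tig], [vu.wuw] → 7.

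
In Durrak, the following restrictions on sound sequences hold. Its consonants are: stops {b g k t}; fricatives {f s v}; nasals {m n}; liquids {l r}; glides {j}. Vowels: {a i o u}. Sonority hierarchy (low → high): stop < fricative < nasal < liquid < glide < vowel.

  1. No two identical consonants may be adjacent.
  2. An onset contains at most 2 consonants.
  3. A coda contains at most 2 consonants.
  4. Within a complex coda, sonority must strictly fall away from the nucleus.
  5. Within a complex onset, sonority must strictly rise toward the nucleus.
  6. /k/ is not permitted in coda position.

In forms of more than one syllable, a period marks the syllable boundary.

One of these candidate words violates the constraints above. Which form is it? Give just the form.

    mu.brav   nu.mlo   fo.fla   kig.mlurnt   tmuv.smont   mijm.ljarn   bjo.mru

mu.brav — σ1 onset /m/, coda /∅/ ok; σ2 onset /br/ (1→4 rises), coda /v/ ok → phonotactically legal
nu.mlo — σ1 onset /n/, coda /∅/ ok; σ2 onset /ml/ (3→4 rises), coda /∅/ ok → phonotactically legal
fo.fla — σ1 onset /f/, coda /∅/ ok; σ2 onset /fl/ (2→4 rises), coda /∅/ ok → phonotactically legal
kig.mlurnt — violates constraint 3: syllable 2 coda /rnt/ has 3 consonants (> 2) → phonotactically illegal
tmuv.smont — σ1 onset /tm/ (1→3 rises), coda /v/ ok; σ2 onset /sm/ (2→3 rises), coda /nt/ (3→1 falls) ok → phonotactically legal
mijm.ljarn — σ1 onset /m/, coda /jm/ (5→3 falls) ok; σ2 onset /lj/ (4→5 rises), coda /rn/ (4→3 falls) ok → phonotactically legal
bjo.mru — σ1 onset /bj/ (1→5 rises), coda /∅/ ok; σ2 onset /mr/ (3→4 rises), coda /∅/ ok → phonotactically legal

kig.mlurnt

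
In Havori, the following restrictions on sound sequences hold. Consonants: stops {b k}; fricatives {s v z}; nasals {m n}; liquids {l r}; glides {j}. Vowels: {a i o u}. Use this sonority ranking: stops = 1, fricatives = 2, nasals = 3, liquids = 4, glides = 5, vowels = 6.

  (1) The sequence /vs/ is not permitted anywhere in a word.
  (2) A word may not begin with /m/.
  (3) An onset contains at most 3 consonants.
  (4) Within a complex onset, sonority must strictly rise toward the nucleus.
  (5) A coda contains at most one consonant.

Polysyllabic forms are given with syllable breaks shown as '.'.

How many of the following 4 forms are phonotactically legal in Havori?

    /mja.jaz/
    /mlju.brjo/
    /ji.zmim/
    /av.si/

/mja.jaz/ — violates constraint 2: word begins with /m/ → phonotactically illegal
/mlju.brjo/ — violates constraint 2: word begins with /m/ → phonotactically illegal
/ji.zmim/ — σ1 onset /j/, coda /∅/ ok; σ2 onset /zm/ (2→3 rises), coda /m/ ok → phonotactically legal
/av.si/ — violates constraint 1: contains banned sequence /vs/ → phonotactically illegal
Phonotactically legal: /ji.zmim/ → 1.

1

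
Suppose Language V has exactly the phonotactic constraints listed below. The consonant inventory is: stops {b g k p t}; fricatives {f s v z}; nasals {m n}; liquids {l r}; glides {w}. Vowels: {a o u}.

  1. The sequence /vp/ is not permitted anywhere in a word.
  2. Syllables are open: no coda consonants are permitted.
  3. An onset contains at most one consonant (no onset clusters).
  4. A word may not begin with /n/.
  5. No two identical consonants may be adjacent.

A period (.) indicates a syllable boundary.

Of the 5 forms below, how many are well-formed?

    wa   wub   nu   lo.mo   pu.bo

3

wa — σ1 onset /w/, coda /∅/ ok → well-formed
wub — violates constraint 2: syllable 1 coda /b/ has 1 consonant (> 0) → ill-formed
nu — violates constraint 4: word begins with /n/ → ill-formed
lo.mo — σ1 onset /l/, coda /∅/ ok; σ2 onset /m/, coda /∅/ ok → well-formed
pu.bo — σ1 onset /p/, coda /∅/ ok; σ2 onset /b/, coda /∅/ ok → well-formed
Well-formed: wa, lo.mo, pu.bo → 3.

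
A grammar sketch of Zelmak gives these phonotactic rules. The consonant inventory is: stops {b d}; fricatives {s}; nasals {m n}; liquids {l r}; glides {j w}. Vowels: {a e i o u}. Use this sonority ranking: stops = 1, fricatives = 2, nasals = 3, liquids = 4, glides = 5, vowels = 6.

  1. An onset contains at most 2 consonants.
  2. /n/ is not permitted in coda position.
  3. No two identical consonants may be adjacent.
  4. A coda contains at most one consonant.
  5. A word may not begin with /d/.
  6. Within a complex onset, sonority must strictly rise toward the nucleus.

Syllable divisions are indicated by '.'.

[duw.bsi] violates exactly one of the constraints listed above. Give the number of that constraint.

5

[duw.bsi]: word begins with /d/.
This is a violation of constraint 5: "A word may not begin with /d/."
The remaining constraints (1, 2, 3, 4, 6) are satisfied.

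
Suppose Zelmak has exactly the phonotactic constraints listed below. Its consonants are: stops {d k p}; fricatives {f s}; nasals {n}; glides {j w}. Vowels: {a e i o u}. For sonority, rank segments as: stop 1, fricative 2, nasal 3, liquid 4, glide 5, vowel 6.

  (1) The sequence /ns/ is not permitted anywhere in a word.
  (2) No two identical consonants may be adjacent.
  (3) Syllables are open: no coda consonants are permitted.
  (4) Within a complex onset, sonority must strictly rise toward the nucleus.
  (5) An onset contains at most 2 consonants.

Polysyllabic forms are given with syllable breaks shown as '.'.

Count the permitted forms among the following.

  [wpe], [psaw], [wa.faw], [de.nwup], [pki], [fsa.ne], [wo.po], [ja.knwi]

[wpe] — violates constraint 4: syllable 1 onset /wp/: /w/ (glide, 5) → /p/ (stop, 1) does not rise → not permitted
[psaw] — violates constraint 3: syllable 1 coda /w/ has 1 consonant (> 0) → not permitted
[wa.faw] — violates constraint 3: syllable 2 coda /w/ has 1 consonant (> 0) → not permitted
[de.nwup] — violates constraint 3: syllable 2 coda /p/ has 1 consonant (> 0) → not permitted
[pki] — violates constraint 4: syllable 1 onset /pk/: /p/ (stop, 1) → /k/ (stop, 1) does not rise → not permitted
[fsa.ne] — violates constraint 4: syllable 1 onset /fs/: /f/ (fricative, 2) → /s/ (fricative, 2) does not rise → not permitted
[wo.po] — σ1 onset /w/, coda /∅/ ok; σ2 onset /p/, coda /∅/ ok → permitted
[ja.knwi] — violates constraint 5: syllable 2 onset /knw/ has 3 consonants (> 2) → not permitted
Permitted: [wo.po] → 1.

1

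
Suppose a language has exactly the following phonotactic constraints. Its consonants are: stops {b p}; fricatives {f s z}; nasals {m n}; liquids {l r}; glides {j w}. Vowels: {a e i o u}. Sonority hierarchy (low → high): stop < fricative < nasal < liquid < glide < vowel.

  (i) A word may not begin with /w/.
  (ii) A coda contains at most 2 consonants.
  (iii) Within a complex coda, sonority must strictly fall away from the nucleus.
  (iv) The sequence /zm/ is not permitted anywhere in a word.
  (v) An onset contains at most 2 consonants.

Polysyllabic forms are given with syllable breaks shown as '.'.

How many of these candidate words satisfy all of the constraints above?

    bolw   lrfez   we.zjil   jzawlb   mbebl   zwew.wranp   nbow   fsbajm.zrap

2

bolw — violates constraint (iii): syllable 1 coda /lw/: /l/ (liquid, 4) → /w/ (glide, 5) does not fall → not permitted
lrfez — violates constraint (v): syllable 1 onset /lrf/ has 3 consonants (> 2) → not permitted
we.zjil — violates constraint (i): word begins with /w/ → not permitted
jzawlb — violates constraint (ii): syllable 1 coda /wlb/ has 3 consonants (> 2) → not permitted
mbebl — violates constraint (iii): syllable 1 coda /bl/: /b/ (stop, 1) → /l/ (liquid, 4) does not fall → not permitted
zwew.wranp — σ1 onset /zw/ (2C), coda /w/ ok; σ2 onset /wr/ (2C), coda /np/ (3→1 falls) ok → permitted
nbow — σ1 onset /nb/ (2C), coda /w/ ok → permitted
fsbajm.zrap — violates constraint (v): syllable 1 onset /fsb/ has 3 consonants (> 2) → not permitted
Permitted: zwew.wranp, nbow → 2.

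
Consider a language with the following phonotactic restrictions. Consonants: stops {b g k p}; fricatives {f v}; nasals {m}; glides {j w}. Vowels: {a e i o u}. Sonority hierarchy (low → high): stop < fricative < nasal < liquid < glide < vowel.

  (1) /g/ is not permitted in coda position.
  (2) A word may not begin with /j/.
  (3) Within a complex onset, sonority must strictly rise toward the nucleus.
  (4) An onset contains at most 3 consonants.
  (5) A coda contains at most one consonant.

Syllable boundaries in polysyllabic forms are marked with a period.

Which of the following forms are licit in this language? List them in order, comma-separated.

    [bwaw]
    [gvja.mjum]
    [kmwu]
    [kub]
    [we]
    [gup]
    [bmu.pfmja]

[bwaw] — σ1 onset /bw/ (1→5 rises), coda /w/ ok → licit
[gvja.mjum] — σ1 onset /gvj/ (1→2→5 rises), coda /∅/ ok; σ2 onset /mj/ (3→5 rises), coda /m/ ok → licit
[kmwu] — σ1 onset /kmw/ (1→3→5 rises), coda /∅/ ok → licit
[kub] — σ1 onset /k/, coda /b/ ok → licit
[we] — σ1 onset /w/, coda /∅/ ok → licit
[gup] — σ1 onset /g/, coda /p/ ok → licit
[bmu.pfmja] — violates constraint 4: syllable 2 onset /pfmj/ has 4 consonants (> 3) → illicit

[bwaw], [gvja.mjum], [kmwu], [kub], [we], [gup]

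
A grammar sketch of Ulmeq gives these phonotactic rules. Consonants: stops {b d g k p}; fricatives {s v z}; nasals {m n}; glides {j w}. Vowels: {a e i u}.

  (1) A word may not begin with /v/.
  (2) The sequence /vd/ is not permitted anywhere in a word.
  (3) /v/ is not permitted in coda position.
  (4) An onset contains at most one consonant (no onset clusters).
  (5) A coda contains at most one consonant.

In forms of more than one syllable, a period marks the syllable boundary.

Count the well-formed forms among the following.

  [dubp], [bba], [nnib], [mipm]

0

[dubp] — violates constraint 5: syllable 1 coda /bp/ has 2 consonants (> 1) → ill-formed
[bba] — violates constraint 4: syllable 1 onset /bb/ has 2 consonants (> 1) → ill-formed
[nnib] — violates constraint 4: syllable 1 onset /nn/ has 2 consonants (> 1) → ill-formed
[mipm] — violates constraint 5: syllable 1 coda /pm/ has 2 consonants (> 1) → ill-formed
No form is well-formed → 0.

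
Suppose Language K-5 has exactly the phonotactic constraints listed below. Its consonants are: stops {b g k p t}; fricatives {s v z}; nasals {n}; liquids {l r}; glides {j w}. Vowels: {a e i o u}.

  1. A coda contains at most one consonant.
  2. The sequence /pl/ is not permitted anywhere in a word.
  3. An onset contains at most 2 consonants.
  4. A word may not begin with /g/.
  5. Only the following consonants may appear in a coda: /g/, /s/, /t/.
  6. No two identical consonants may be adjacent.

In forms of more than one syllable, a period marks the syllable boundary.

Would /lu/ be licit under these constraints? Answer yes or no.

yes

/lu/ — σ1 onset /l/, coda /∅/ ok → licit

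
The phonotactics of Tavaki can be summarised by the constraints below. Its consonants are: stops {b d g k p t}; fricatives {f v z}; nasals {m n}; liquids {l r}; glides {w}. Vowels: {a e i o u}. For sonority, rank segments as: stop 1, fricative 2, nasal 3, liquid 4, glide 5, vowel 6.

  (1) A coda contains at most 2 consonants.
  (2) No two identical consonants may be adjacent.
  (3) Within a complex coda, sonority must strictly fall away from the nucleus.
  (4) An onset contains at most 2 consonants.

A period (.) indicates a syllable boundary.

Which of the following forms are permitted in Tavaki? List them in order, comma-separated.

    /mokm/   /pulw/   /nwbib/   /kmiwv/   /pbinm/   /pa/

/kmiwv/, /pa/

/mokm/ — violates constraint 3: syllable 1 coda /km/: /k/ (stop, 1) → /m/ (nasal, 3) does not fall → not permitted
/pulw/ — violates constraint 3: syllable 1 coda /lw/: /l/ (liquid, 4) → /w/ (glide, 5) does not fall → not permitted
/nwbib/ — violates constraint 4: syllable 1 onset /nwb/ has 3 consonants (> 2) → not permitted
/kmiwv/ — σ1 onset /km/ (2C), coda /wv/ (5→2 falls) ok → permitted
/pbinm/ — violates constraint 3: syllable 1 coda /nm/: /n/ (nasal, 3) → /m/ (nasal, 3) does not fall → not permitted
/pa/ — σ1 onset /p/, coda /∅/ ok → permitted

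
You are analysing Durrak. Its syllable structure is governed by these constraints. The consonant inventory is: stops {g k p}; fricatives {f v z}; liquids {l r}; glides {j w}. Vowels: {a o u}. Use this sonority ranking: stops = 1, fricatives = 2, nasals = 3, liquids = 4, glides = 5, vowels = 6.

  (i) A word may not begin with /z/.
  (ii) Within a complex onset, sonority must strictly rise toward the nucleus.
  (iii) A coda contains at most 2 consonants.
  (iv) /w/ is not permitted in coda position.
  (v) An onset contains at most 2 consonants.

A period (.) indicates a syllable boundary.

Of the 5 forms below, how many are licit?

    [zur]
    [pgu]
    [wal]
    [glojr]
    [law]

2

[zur] — violates constraint (i): word begins with /z/ → illicit
[pgu] — violates constraint (ii): syllable 1 onset /pg/: /p/ (stop, 1) → /g/ (stop, 1) does not rise → illicit
[wal] — σ1 onset /w/, coda /l/ ok → licit
[glojr] — σ1 onset /gl/ (1→4 rises), coda /jr/ (2C) ok → licit
[law] — violates constraint (iv): syllable 1 coda contains /w/ → illicit
Licit: [wal], [glojr] → 2.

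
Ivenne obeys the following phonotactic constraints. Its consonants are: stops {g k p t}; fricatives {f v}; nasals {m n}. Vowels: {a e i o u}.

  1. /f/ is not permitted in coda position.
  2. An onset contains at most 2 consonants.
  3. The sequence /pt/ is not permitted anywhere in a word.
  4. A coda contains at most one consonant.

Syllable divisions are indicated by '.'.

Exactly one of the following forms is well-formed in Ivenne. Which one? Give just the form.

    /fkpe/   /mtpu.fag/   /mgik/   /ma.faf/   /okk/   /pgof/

/mgik/

/fkpe/ — violates constraint 2: syllable 1 onset /fkp/ has 3 consonants (> 2) → ill-formed
/mtpu.fag/ — violates constraint 2: syllable 1 onset /mtp/ has 3 consonants (> 2) → ill-formed
/mgik/ — σ1 onset /mg/ (2C), coda /k/ ok → well-formed
/ma.faf/ — violates constraint 1: syllable 2 coda contains /f/ → ill-formed
/okk/ — violates constraint 4: syllable 1 coda /kk/ has 2 consonants (> 1) → ill-formed
/pgof/ — violates constraint 1: syllable 1 coda contains /f/ → ill-formed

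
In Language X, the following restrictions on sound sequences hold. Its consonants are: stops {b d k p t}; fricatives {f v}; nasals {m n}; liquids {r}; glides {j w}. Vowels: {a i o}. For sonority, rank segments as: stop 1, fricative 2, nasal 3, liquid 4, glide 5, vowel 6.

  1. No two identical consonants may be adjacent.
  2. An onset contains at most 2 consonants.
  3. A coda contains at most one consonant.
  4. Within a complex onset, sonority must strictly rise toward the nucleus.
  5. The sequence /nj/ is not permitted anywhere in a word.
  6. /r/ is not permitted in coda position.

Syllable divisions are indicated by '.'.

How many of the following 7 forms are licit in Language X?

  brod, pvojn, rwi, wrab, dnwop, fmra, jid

3

brod — σ1 onset /br/ (1→4 rises), coda /d/ ok → licit
pvojn — violates constraint 3: syllable 1 coda /jn/ has 2 consonants (> 1) → illicit
rwi — σ1 onset /rw/ (4→5 rises), coda /∅/ ok → licit
wrab — violates constraint 4: syllable 1 onset /wr/: /w/ (glide, 5) → /r/ (liquid, 4) does not rise → illicit
dnwop — violates constraint 2: syllable 1 onset /dnw/ has 3 consonants (> 2) → illicit
fmra — violates constraint 2: syllable 1 onset /fmr/ has 3 consonants (> 2) → illicit
jid — σ1 onset /j/, coda /d/ ok → licit
Licit: brod, rwi, jid → 3.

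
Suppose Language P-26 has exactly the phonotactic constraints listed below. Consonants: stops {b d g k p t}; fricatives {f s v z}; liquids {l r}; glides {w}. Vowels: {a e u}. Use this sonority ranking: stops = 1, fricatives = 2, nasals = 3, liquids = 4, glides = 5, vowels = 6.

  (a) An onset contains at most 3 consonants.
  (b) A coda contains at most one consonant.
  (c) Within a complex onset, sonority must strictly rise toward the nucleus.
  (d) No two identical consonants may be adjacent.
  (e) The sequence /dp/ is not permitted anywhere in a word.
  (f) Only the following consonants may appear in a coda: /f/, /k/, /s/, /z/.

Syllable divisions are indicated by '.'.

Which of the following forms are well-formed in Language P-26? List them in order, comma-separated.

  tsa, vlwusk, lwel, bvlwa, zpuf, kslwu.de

tsa — σ1 onset /ts/ (1→2 rises), coda /∅/ ok → well-formed
vlwusk — violates constraint (b): syllable 1 coda /sk/ has 2 consonants (> 1) → ill-formed
lwel — violates constraint (f): syllable 1 coda contains /l/, which is not a licensed coda consonant → ill-formed
bvlwa — violates constraint (a): syllable 1 onset /bvlw/ has 4 consonants (> 3) → ill-formed
zpuf — violates constraint (c): syllable 1 onset /zp/: /z/ (fricative, 2) → /p/ (stop, 1) does not rise → ill-formed
kslwu.de — violates constraint (a): syllable 1 onset /kslw/ has 4 consonants (> 3) → ill-formed

tsa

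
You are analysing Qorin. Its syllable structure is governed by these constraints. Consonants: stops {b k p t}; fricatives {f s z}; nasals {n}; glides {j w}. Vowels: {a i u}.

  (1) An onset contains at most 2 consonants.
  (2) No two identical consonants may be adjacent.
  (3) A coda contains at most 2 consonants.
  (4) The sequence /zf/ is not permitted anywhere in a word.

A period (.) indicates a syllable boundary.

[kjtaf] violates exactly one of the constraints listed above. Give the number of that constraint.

[kjtaf]: syllable 1 onset /kjt/ has 3 consonants (> 2).
This is a violation of constraint 1: "An onset contains at most 2 consonants."
The remaining constraints (2, 3, 4) are satisfied.

1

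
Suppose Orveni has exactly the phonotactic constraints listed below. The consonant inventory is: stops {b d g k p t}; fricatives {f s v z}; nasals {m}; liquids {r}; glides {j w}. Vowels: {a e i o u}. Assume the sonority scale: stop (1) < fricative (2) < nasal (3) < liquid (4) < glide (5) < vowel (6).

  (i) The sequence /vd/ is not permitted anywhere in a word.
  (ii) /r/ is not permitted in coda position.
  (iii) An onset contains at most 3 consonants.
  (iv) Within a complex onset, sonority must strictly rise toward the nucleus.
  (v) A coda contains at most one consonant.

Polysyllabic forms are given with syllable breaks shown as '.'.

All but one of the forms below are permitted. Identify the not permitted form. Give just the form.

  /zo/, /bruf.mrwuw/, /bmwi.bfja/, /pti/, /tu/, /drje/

/zo/ — σ1 onset /z/, coda /∅/ ok → permitted
/bruf.mrwuw/ — σ1 onset /br/ (1→4 rises), coda /f/ ok; σ2 onset /mrw/ (3→4→5 rises), coda /w/ ok → permitted
/bmwi.bfja/ — σ1 onset /bmw/ (1→3→5 rises), coda /∅/ ok; σ2 onset /bfj/ (1→2→5 rises), coda /∅/ ok → permitted
/pti/ — violates constraint (iv): syllable 1 onset /pt/: /p/ (stop, 1) → /t/ (stop, 1) does not rise → not permitted
/tu/ — σ1 onset /t/, coda /∅/ ok → permitted
/drje/ — σ1 onset /drj/ (1→4→5 rises), coda /∅/ ok → permitted

/pti/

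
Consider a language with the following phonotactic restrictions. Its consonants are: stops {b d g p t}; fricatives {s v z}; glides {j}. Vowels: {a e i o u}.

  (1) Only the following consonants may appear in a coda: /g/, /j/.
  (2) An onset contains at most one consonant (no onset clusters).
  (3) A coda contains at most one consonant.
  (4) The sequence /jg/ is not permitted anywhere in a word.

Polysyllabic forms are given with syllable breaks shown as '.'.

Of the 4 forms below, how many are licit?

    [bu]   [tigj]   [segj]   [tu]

[bu] — σ1 onset /b/, coda /∅/ ok → licit
[tigj] — violates constraint 3: syllable 1 coda /gj/ has 2 consonants (> 1) → illicit
[segj] — violates constraint 3: syllable 1 coda /gj/ has 2 consonants (> 1) → illicit
[tu] — σ1 onset /t/, coda /∅/ ok → licit
Licit: [bu], [tu] → 2.

2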